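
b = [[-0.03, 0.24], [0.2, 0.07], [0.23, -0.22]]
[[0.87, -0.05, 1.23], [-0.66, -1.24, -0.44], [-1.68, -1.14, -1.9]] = b @ [[-4.36,-5.88,-3.81],  [3.09,-0.96,4.64]]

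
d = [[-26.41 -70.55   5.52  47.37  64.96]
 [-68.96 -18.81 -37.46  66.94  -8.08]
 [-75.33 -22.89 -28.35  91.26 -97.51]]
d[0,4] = 64.96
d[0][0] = -26.41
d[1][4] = -8.08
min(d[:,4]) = -97.51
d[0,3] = 47.37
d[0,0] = -26.41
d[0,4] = 64.96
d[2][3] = 91.26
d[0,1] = -70.55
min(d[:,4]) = -97.51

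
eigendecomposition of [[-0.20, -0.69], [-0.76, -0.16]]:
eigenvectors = [[-0.7, 0.68], [-0.71, -0.73]]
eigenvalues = [-0.9, 0.54]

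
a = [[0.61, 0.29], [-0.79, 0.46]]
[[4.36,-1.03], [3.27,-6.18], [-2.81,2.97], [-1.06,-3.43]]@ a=[[3.47, 0.79],[6.88, -1.89],[-4.06, 0.55],[2.06, -1.89]]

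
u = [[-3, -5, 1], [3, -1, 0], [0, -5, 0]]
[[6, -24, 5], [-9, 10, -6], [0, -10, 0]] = u @ [[-3, 4, -2], [0, 2, 0], [-3, -2, -1]]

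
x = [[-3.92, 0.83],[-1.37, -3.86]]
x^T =[[-3.92, -1.37], [0.83, -3.86]]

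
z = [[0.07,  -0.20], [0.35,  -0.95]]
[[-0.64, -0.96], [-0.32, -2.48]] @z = [[-0.38, 1.04], [-0.89, 2.42]]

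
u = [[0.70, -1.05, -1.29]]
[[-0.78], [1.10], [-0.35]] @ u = [[-0.55, 0.82, 1.01], [0.77, -1.16, -1.42], [-0.24, 0.37, 0.45]]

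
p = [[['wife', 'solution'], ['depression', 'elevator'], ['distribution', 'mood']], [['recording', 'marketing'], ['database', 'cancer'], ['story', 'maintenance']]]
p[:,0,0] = ['wife', 'recording']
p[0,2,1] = 'mood'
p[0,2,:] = ['distribution', 'mood']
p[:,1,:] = [['depression', 'elevator'], ['database', 'cancer']]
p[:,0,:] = [['wife', 'solution'], ['recording', 'marketing']]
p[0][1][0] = 'depression'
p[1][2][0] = 'story'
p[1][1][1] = 'cancer'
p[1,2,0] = 'story'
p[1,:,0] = ['recording', 'database', 'story']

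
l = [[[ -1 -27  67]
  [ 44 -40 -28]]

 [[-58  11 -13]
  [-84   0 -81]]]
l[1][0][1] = 11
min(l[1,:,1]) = 0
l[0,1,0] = 44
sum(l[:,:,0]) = -99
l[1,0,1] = 11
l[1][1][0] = -84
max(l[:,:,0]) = 44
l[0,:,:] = [[-1, -27, 67], [44, -40, -28]]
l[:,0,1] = [-27, 11]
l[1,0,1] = 11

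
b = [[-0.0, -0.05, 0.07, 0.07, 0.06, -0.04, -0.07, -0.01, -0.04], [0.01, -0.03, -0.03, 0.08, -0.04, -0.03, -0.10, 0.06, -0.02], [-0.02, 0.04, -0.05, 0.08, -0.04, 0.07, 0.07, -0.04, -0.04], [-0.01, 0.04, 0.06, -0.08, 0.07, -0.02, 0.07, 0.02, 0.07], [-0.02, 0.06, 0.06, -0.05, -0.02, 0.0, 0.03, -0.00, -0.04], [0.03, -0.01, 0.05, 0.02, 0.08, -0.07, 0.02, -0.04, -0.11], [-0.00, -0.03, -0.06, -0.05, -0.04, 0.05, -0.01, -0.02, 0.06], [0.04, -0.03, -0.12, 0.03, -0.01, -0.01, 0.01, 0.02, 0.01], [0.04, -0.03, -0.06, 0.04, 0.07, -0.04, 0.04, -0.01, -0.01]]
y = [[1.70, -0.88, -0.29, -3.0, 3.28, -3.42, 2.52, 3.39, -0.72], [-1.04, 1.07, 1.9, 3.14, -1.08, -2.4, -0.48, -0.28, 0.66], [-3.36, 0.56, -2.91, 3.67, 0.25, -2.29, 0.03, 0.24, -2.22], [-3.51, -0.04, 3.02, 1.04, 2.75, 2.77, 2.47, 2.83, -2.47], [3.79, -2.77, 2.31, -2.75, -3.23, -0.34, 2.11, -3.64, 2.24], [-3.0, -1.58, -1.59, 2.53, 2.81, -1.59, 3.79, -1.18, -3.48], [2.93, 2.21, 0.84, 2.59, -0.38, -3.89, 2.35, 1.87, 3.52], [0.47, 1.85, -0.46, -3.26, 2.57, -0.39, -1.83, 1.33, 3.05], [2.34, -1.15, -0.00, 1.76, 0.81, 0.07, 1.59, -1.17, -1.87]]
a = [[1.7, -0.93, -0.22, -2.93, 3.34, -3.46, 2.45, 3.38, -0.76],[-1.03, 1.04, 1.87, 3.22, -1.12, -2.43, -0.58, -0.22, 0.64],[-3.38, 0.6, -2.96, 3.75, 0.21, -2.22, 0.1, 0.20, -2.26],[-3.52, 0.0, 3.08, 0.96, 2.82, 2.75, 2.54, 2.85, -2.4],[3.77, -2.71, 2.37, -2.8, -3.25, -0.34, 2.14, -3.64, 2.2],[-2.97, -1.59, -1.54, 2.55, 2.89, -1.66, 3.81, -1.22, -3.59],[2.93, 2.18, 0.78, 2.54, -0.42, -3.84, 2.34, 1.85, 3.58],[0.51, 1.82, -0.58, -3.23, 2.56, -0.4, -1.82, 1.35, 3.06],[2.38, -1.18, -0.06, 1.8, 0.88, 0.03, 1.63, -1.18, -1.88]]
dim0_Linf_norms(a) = [3.77, 2.71, 3.08, 3.75, 3.34, 3.84, 3.81, 3.64, 3.59]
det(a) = -13124.74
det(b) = 0.00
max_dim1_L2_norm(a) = 8.27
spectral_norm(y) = 12.05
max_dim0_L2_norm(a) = 8.27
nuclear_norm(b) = 1.01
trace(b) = -0.25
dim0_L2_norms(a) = [8.08, 4.65, 5.54, 8.27, 6.84, 6.94, 6.58, 6.4, 7.44]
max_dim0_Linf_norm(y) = 3.89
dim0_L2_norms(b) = [0.07, 0.11, 0.2, 0.18, 0.16, 0.13, 0.17, 0.09, 0.16]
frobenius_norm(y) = 20.42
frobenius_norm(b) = 0.44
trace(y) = -2.11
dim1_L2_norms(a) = [7.32, 4.9, 6.69, 7.66, 8.27, 7.76, 7.55, 5.96, 4.32]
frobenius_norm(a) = 20.51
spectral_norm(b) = 0.25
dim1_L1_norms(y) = [19.2, 12.05, 15.53, 20.9, 23.18, 21.55, 20.58, 15.21, 10.76]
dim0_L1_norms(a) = [22.19, 12.05, 13.46, 23.78, 17.49, 17.13, 17.41, 15.89, 20.37]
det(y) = -37734.47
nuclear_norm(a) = 51.59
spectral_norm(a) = 12.12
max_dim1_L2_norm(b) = 0.17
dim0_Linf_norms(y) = [3.79, 2.77, 3.02, 3.67, 3.28, 3.89, 3.79, 3.64, 3.52]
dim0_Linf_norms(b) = [0.04, 0.06, 0.12, 0.08, 0.08, 0.07, 0.1, 0.06, 0.11]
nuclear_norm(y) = 51.34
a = b + y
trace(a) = -2.36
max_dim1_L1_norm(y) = 23.18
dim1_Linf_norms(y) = [3.42, 3.14, 3.67, 3.51, 3.79, 3.79, 3.89, 3.26, 2.34]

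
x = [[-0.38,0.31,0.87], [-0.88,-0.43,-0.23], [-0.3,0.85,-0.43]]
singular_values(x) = [1.01, 1.0, 1.0]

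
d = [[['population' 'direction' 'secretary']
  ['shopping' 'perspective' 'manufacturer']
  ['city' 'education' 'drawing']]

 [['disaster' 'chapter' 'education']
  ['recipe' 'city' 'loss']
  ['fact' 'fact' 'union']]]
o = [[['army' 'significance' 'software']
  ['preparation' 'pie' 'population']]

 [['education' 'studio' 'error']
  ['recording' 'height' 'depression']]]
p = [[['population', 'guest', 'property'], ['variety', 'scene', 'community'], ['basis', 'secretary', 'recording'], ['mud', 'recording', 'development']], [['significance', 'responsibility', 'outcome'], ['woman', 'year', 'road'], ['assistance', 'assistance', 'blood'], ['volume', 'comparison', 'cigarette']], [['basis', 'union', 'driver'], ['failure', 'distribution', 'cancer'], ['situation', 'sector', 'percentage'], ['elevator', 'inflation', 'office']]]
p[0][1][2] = 'community'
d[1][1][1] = 'city'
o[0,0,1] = 'significance'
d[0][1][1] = 'perspective'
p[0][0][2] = 'property'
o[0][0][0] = 'army'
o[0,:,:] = [['army', 'significance', 'software'], ['preparation', 'pie', 'population']]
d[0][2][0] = 'city'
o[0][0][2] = 'software'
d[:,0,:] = [['population', 'direction', 'secretary'], ['disaster', 'chapter', 'education']]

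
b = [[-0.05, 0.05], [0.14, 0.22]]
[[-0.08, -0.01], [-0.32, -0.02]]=b@[[0.06, 0.00], [-1.48, -0.11]]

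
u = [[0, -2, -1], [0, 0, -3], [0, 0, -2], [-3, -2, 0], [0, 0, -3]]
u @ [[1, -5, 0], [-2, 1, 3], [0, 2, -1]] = [[4, -4, -5], [0, -6, 3], [0, -4, 2], [1, 13, -6], [0, -6, 3]]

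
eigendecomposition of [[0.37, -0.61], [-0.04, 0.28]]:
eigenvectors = [[0.98, 0.95], [-0.19, 0.32]]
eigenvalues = [0.49, 0.16]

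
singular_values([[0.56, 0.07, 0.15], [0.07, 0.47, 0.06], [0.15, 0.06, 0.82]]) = [0.9, 0.52, 0.43]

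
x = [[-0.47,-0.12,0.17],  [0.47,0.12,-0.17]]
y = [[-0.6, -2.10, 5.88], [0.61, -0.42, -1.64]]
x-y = [[0.13, 1.98, -5.71], [-0.14, 0.54, 1.47]]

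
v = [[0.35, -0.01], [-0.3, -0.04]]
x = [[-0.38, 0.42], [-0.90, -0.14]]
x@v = [[-0.26, -0.01],[-0.27, 0.01]]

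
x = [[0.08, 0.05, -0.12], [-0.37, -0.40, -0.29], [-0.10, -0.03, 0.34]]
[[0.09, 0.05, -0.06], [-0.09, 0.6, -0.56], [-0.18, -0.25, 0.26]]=x@[[0.55, -0.31, 0.79], [-0.02, -0.56, -0.03], [-0.37, -0.89, 0.98]]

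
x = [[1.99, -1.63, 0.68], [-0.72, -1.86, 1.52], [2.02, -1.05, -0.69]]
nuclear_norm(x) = 6.57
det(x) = 4.60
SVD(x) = [[-0.76, -0.01, -0.65], [-0.28, -0.89, 0.35], [-0.59, 0.45, 0.67]] @ diag([3.487118570955858, 2.5695912749532925, 0.5138139271941607]) @ [[-0.71, 0.68, -0.16], [0.59, 0.47, -0.65], [-0.37, -0.56, -0.74]]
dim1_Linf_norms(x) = [1.99, 1.86, 2.02]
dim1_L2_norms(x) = [2.66, 2.51, 2.38]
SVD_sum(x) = [[1.88, -1.8, 0.41], [0.71, -0.68, 0.15], [1.47, -1.40, 0.32]] + [[-0.02, -0.02, 0.02], [-1.36, -1.08, 1.5], [0.68, 0.54, -0.75]] + [[0.12, 0.19, 0.25], [-0.07, -0.1, -0.13], [-0.13, -0.19, -0.26]]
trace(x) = -0.56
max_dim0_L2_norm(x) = 2.93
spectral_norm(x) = 3.49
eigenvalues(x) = [2.33, -1.77, -1.12]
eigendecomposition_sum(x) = [[2.35, -0.93, 0.06], [0.15, -0.06, 0.0], [1.52, -0.60, 0.04]] + [[-0.99,  -0.69,  1.6],[-2.55,  -1.78,  4.11],[-0.62,  -0.43,  1.0]] + [[0.64,-0.01,-0.98], [1.68,-0.02,-2.6], [1.12,-0.01,-1.73]]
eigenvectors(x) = [[0.84, -0.35, 0.30], [0.05, -0.91, 0.79], [0.54, -0.22, 0.53]]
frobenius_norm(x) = 4.36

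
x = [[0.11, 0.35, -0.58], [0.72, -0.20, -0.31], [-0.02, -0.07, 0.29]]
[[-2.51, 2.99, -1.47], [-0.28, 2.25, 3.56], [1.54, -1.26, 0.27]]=x @ [[2.69, 1.9, 3.34], [1.84, 1.57, -5.52], [5.95, -3.85, -0.16]]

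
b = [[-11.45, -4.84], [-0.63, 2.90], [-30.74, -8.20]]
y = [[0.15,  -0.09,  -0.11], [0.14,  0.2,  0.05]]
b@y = [[-2.40, 0.06, 1.02], [0.31, 0.64, 0.21], [-5.76, 1.13, 2.97]]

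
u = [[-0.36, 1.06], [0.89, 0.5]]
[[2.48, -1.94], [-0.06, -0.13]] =u@[[-1.16,  0.74], [1.95,  -1.58]]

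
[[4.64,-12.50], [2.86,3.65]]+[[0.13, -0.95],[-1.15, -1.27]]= [[4.77, -13.45], [1.71, 2.38]]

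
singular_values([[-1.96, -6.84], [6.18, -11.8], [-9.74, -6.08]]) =[14.93, 11.7]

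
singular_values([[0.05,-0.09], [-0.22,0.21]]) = [0.32, 0.03]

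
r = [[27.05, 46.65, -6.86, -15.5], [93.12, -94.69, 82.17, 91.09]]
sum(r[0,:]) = 51.34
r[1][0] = 93.12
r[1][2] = 82.17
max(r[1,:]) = 93.12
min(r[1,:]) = -94.69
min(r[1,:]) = -94.69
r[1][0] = 93.12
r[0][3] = -15.5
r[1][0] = 93.12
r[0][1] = 46.65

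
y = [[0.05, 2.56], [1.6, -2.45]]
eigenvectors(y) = [[0.92, -0.58], [0.4, 0.82]]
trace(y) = -2.40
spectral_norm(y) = 3.72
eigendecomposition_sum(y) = [[0.90, 0.63],[0.40, 0.28]] + [[-0.85,1.93], [1.20,-2.73]]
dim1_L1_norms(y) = [2.61, 4.05]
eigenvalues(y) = [1.18, -3.58]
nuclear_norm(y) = 4.85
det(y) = -4.22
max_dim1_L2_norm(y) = 2.93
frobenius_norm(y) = 3.89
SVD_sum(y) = [[-0.77, 2.28], [0.90, -2.68]] + [[0.82, 0.28], [0.70, 0.23]]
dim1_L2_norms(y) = [2.56, 2.93]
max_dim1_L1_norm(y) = 4.05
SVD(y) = [[-0.65, 0.76], [0.76, 0.65]] @ diag([3.7191451394807733, 1.134266032056211]) @ [[0.32, -0.95], [0.95, 0.32]]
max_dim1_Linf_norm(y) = 2.56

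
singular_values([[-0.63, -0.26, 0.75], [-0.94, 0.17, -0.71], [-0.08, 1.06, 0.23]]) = [1.2, 1.08, 1.0]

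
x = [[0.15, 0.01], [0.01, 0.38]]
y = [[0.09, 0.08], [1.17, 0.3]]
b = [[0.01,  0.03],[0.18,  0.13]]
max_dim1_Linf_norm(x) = 0.38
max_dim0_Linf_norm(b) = 0.18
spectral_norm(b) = 0.22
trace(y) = 0.39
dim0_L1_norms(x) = [0.16, 0.39]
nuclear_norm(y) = 1.27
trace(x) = 0.53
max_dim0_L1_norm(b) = 0.19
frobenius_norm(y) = 1.21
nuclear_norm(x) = 0.53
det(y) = -0.07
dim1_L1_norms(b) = [0.04, 0.31]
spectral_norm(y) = 1.21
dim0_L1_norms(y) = [1.26, 0.38]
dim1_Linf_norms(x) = [0.15, 0.38]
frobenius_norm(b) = 0.22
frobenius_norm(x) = 0.41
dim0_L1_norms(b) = [0.19, 0.16]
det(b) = -0.00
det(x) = 0.06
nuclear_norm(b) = 0.24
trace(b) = 0.14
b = y @ x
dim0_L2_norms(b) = [0.18, 0.13]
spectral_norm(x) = 0.38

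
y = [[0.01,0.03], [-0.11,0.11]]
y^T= [[0.01, -0.11], [0.03, 0.11]]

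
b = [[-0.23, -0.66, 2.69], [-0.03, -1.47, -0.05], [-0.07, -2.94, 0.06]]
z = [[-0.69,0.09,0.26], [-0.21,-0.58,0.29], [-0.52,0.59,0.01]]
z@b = [[0.14, -0.44, -1.84],[0.05, 0.14, -0.52],[0.1, -0.55, -1.43]]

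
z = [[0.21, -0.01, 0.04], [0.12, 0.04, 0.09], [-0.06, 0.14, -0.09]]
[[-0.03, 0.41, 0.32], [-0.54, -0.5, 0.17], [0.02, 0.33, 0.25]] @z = [[0.02, 0.06, 0.01], [-0.18, 0.01, -0.08], [0.03, 0.05, 0.01]]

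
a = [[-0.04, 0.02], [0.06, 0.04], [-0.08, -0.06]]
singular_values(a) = [0.13, 0.04]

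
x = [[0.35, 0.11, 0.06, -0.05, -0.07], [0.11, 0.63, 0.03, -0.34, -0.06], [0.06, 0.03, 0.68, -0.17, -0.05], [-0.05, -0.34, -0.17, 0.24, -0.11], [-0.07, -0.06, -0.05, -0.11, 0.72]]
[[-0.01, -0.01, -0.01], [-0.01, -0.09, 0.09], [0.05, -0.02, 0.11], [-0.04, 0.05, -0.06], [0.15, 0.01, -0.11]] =x @ [[0.01,0.03,-0.12], [0.03,-0.14,0.14], [0.11,-0.03,0.15], [0.07,-0.00,-0.02], [0.23,-0.0,-0.14]]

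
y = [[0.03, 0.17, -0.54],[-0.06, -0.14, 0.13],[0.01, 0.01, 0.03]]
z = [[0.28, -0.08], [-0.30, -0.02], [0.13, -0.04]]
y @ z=[[-0.11,  0.02], [0.04,  0.00], [0.0,  -0.0]]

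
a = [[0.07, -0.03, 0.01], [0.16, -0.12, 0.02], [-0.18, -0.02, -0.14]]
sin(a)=[[0.07, -0.03, 0.01], [0.16, -0.12, 0.02], [-0.18, -0.02, -0.14]]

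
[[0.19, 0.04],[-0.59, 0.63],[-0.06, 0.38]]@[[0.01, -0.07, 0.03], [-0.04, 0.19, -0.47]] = [[0.0, -0.01, -0.01], [-0.03, 0.16, -0.31], [-0.02, 0.08, -0.18]]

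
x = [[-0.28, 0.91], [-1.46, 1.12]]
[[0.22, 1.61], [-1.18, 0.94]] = x @[[1.3,0.93], [0.64,2.05]]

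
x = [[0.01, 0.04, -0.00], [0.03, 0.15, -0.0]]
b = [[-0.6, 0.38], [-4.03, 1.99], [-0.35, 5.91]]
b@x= [[0.01, 0.03, 0.00], [0.02, 0.14, 0.0], [0.17, 0.87, 0.00]]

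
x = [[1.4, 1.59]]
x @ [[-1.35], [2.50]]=[[2.08]]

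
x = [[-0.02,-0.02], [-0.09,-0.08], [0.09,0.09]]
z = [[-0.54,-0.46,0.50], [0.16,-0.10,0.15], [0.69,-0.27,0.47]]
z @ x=[[0.1, 0.09], [0.02, 0.02], [0.05, 0.05]]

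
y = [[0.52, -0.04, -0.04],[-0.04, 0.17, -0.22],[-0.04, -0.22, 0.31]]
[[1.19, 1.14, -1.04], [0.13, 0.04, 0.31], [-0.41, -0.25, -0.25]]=y @[[1.97, 2.26, -2.29], [-1.77, 0.89, -1.53], [-2.31, 0.11, -2.18]]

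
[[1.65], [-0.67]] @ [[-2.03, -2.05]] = [[-3.35, -3.38], [1.36, 1.37]]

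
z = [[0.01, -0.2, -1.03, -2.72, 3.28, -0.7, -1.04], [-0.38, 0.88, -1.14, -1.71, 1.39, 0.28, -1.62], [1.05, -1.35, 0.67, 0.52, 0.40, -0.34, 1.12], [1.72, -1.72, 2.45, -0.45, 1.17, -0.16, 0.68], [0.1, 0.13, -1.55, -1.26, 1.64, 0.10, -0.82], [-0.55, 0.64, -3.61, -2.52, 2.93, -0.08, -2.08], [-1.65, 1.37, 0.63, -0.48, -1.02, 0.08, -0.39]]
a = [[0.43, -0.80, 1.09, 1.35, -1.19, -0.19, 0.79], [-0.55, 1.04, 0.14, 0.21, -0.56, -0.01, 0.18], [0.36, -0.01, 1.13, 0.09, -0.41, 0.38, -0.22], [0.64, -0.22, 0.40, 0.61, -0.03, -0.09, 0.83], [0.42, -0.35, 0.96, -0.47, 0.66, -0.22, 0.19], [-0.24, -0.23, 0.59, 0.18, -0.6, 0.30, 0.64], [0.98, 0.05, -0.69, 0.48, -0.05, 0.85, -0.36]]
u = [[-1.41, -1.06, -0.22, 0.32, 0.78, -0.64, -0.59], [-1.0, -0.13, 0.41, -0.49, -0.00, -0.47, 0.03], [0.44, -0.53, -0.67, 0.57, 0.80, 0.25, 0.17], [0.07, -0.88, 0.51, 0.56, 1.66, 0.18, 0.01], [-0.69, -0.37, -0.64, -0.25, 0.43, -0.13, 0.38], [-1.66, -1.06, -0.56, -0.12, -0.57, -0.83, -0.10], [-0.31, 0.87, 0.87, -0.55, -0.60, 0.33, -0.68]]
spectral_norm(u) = 3.28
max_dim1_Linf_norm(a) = 1.35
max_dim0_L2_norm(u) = 2.55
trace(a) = 3.81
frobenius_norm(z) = 9.83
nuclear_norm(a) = 9.00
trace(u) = -2.73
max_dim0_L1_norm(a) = 5.0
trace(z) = 2.28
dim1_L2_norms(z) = [4.56, 3.13, 2.27, 3.74, 2.72, 5.75, 2.53]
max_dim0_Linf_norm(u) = 1.66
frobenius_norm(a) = 4.12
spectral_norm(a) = 2.91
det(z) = -0.01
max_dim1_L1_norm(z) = 12.41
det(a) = -0.01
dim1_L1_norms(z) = [8.98, 7.4, 5.45, 8.35, 5.6, 12.41, 5.62]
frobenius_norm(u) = 4.68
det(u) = 0.01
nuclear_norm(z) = 16.69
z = u @ a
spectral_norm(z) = 8.22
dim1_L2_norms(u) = [2.15, 1.28, 1.41, 2.03, 1.2, 2.29, 1.69]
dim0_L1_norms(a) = [3.62, 2.7, 5.0, 3.39, 3.5, 2.04, 3.21]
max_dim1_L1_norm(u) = 5.02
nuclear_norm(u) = 9.37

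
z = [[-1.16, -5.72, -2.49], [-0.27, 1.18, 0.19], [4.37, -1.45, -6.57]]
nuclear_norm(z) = 14.73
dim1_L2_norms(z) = [6.35, 1.23, 8.02]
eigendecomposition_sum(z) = [[-0.62+3.59j, -1.96+2.63j, (-1.21-2.39j)], [(-0.11-0.02j), -0.08-0.06j, (0.07-0.04j)], [2.16+4.52j, -0.11+4.51j, (-3.26-1.72j)]] + [[(-0.62-3.59j), (-1.96-2.63j), -1.21+2.39j], [(-0.11+0.02j), -0.08+0.06j, (0.07+0.04j)], [(2.16-4.52j), (-0.11-4.51j), -3.26+1.72j]] + [[0.08-0.00j, (-1.81+0j), -0.07+0.00j], [-0.06+0.00j, (1.34-0j), 0.05-0.00j], [0.05-0.00j, -1.24+0.00j, (-0.05+0j)]]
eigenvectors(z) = [[-0.48-0.34j,-0.48+0.34j,-0.70+0.00j], [(0.01-0.01j),(0.01+0.01j),0.52+0.00j], [(-0.81+0j),(-0.81-0j),-0.48+0.00j]]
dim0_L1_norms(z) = [5.8, 8.35, 9.25]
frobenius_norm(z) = 10.30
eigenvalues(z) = [(-3.96+1.81j), (-3.96-1.81j), (1.37+0j)]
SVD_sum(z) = [[1.59, -2.06, -3.41], [-0.3, 0.39, 0.65], [2.8, -3.62, -5.99]] + [[-2.69,-3.69,0.97], [0.42,0.58,-0.15], [1.58,2.17,-0.57]] + [[-0.07, 0.03, -0.05], [-0.39, 0.20, -0.31], [-0.01, 0.0, -0.00]]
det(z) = 25.94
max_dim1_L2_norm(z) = 8.02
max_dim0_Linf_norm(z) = 6.57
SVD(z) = [[0.49, 0.85, 0.16],  [-0.09, -0.14, 0.99],  [0.87, -0.5, 0.01]] @ diag([8.715884604127591, 5.465041328803246, 0.5444987070729286]) @ [[0.37, -0.48, -0.79], [-0.58, -0.79, 0.21], [-0.73, 0.38, -0.57]]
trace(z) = -6.55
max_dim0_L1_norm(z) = 9.25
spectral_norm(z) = 8.72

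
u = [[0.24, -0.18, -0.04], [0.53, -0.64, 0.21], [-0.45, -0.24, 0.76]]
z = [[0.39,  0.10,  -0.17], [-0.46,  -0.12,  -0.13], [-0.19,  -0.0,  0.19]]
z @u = [[0.22, -0.09, -0.12], [-0.12, 0.19, -0.11], [-0.13, -0.01, 0.15]]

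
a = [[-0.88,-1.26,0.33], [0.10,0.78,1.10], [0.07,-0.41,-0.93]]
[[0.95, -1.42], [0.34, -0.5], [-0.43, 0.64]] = a @ [[-1.67, 2.48],[0.45, -0.66],[0.14, -0.21]]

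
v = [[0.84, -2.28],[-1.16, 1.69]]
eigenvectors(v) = [[-0.88,0.73], [-0.48,-0.68]]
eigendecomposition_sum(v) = [[-0.26,-0.28],[-0.14,-0.16]] + [[1.1, -2.00], [-1.02, 1.85]]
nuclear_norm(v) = 3.54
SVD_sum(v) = [[1.06, -2.17], [-0.89, 1.82]] + [[-0.22, -0.11], [-0.27, -0.13]]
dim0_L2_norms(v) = [1.43, 2.84]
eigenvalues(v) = [-0.42, 2.95]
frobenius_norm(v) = 3.18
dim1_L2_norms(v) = [2.43, 2.05]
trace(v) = 2.53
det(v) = -1.23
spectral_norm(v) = 3.16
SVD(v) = [[-0.77, 0.64], [0.64, 0.77]] @ diag([3.1551400215516305, 0.38831874073134576]) @ [[-0.44, 0.90], [-0.90, -0.44]]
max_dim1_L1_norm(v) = 3.12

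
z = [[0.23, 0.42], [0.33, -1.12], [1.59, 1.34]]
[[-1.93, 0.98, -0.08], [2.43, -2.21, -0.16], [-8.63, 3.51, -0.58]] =z@ [[-2.88, 0.44, -0.39], [-3.02, 2.10, 0.03]]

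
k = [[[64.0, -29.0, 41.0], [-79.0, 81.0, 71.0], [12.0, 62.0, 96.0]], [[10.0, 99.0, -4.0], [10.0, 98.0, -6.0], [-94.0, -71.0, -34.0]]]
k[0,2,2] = 96.0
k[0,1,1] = 81.0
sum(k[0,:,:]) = 319.0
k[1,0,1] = 99.0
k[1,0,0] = 10.0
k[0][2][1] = 62.0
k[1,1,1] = 98.0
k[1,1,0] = 10.0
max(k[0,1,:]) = 81.0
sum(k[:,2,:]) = -29.0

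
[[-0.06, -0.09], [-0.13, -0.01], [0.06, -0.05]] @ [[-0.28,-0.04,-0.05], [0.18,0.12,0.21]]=[[0.0,-0.01,-0.02], [0.03,0.0,0.00], [-0.03,-0.01,-0.01]]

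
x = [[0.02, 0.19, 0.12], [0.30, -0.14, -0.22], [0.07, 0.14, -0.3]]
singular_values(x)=[0.47, 0.28, 0.17]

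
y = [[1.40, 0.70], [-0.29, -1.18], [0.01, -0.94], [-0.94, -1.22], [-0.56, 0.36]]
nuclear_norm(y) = 3.70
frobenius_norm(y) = 2.76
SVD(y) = [[-0.57, -0.55], [0.45, -0.41], [0.3, -0.48], [0.62, -0.01], [0.02, 0.54]] @ diag([2.478275955253426, 1.2180099710645713]) @ [[-0.61, -0.79], [-0.79, 0.61]]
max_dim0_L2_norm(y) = 2.09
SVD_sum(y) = [[0.87,1.11],[-0.68,-0.88],[-0.45,-0.58],[-0.95,-1.22],[-0.04,-0.05]] + [[0.53, -0.41], [0.39, -0.3], [0.46, -0.36], [0.01, -0.00], [-0.52, 0.41]]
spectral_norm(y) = 2.48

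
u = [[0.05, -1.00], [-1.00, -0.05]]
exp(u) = [[1.60, -1.18], [-1.18, 1.49]]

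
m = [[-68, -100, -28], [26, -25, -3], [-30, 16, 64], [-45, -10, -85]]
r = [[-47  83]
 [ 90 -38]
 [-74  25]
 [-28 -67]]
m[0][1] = -100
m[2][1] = 16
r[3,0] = -28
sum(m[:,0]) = -117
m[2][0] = -30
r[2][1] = 25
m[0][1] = -100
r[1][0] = 90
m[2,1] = 16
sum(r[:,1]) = 3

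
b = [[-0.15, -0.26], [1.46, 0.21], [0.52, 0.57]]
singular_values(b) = [1.62, 0.5]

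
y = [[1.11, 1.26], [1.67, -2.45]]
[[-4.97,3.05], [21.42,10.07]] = y @ [[3.07,4.18],[-6.65,-1.26]]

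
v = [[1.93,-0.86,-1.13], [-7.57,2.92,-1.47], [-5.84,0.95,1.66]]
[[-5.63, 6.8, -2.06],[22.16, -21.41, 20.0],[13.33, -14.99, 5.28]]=v @ [[-1.94, 1.94, -1.06], [2.46, -2.65, 2.97], [-0.20, -0.69, -2.25]]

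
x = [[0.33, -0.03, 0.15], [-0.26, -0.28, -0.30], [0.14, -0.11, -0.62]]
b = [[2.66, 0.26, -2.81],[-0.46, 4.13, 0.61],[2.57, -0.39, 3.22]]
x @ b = [[1.28, -0.1, -0.46],  [-1.33, -1.11, -0.41],  [-1.17, -0.18, -2.46]]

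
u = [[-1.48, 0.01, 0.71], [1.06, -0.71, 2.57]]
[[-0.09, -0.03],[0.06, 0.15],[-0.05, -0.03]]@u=[[0.1,0.02,-0.14], [0.07,-0.11,0.43], [0.04,0.02,-0.11]]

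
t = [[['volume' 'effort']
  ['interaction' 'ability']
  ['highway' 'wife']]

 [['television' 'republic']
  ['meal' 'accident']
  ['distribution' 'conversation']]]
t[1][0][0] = 'television'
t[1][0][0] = 'television'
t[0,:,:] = [['volume', 'effort'], ['interaction', 'ability'], ['highway', 'wife']]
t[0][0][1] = 'effort'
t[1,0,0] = 'television'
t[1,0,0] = 'television'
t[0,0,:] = ['volume', 'effort']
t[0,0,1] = 'effort'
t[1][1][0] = 'meal'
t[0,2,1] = 'wife'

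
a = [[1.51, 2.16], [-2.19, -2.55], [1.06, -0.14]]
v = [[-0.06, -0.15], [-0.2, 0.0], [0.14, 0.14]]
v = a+[[-1.57, -2.31],  [1.99, 2.55],  [-0.92, 0.28]]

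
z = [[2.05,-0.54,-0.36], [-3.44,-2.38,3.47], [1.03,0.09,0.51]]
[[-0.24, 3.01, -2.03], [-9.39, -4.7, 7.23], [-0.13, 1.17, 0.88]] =z @ [[0.23,1.32,-0.36],[2.04,-0.37,0.85],[-1.08,-0.3,2.31]]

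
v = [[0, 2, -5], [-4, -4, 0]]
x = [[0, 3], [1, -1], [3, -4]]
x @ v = [[-12, -12, 0], [4, 6, -5], [16, 22, -15]]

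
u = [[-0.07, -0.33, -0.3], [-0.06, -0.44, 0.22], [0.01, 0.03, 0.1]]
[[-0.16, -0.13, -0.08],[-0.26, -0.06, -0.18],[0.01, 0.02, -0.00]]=u@ [[-0.22, 0.39, 0.45],[0.60, 0.16, 0.27],[-0.06, 0.15, -0.15]]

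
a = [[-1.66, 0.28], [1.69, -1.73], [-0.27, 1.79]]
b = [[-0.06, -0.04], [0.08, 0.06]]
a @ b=[[0.12,  0.08], [-0.24,  -0.17], [0.16,  0.12]]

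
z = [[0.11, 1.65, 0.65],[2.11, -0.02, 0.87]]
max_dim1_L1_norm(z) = 3.0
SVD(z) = [[0.31, 0.95], [0.95, -0.31]] @ diag([2.3372925111856135, 1.7039846587207423]) @ [[0.87,0.21,0.44],[-0.33,0.92,0.2]]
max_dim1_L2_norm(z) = 2.28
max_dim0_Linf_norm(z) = 2.11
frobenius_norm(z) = 2.89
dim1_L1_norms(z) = [2.41, 3.0]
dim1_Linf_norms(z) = [1.65, 2.11]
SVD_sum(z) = [[0.64, 0.16, 0.32],  [1.93, 0.47, 0.98]] + [[-0.53, 1.49, 0.33], [0.18, -0.49, -0.11]]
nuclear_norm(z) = 4.04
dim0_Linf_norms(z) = [2.11, 1.65, 0.87]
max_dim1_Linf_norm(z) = 2.11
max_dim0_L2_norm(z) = 2.11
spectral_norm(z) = 2.34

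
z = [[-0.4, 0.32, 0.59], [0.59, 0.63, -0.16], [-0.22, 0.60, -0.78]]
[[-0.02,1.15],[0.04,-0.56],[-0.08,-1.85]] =z @ [[0.11, -0.02], [-0.02, -0.33], [0.05, 2.12]]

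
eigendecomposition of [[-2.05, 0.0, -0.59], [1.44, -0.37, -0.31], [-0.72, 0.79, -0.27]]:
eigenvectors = [[0.76+0.00j, (-0.19+0.07j), -0.19-0.07j], [(-0.48+0j), -0.07+0.68j, -0.07-0.68j], [0.44+0.00j, 0.70+0.00j, (0.7-0j)]]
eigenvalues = [(-2.39+0j), (-0.15+0.7j), (-0.15-0.7j)]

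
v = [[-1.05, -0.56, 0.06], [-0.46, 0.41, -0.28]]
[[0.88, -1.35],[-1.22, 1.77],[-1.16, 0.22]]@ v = [[-0.30, -1.05, 0.43], [0.47, 1.41, -0.57], [1.12, 0.74, -0.13]]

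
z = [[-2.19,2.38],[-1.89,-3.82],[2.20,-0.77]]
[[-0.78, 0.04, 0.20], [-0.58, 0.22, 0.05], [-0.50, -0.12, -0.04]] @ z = [[2.07, -2.16],[0.96, -2.26],[1.23, -0.7]]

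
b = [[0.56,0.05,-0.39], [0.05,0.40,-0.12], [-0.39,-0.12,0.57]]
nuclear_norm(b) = 1.53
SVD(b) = [[-0.68, 0.3, 0.67], [-0.20, -0.95, 0.22], [0.71, 0.01, 0.71]] @ diag([0.9801959262622115, 0.3857480706040525, 0.16405600313373625]) @ [[-0.68, -0.2, 0.71], [0.3, -0.95, 0.01], [0.67, 0.22, 0.71]]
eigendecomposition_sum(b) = [[0.45, 0.14, -0.47], [0.14, 0.04, -0.14], [-0.47, -0.14, 0.49]] + [[0.07, 0.02, 0.08], [0.02, 0.01, 0.03], [0.08, 0.03, 0.08]] + [[0.03,  -0.11,  0.00], [-0.11,  0.35,  -0.00], [0.00,  -0.00,  0.0]]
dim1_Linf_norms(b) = [0.56, 0.4, 0.57]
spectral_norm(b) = 0.98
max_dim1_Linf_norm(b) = 0.57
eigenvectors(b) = [[-0.68,-0.67,-0.30], [-0.20,-0.22,0.95], [0.71,-0.71,-0.01]]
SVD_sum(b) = [[0.45, 0.14, -0.47], [0.14, 0.04, -0.14], [-0.47, -0.14, 0.49]] + [[0.03, -0.11, 0.00], [-0.11, 0.35, -0.00], [0.0, -0.00, 0.00]] + [[0.07,0.02,0.08], [0.02,0.01,0.03], [0.08,0.03,0.08]]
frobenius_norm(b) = 1.07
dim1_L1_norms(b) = [1.0, 0.57, 1.08]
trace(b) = 1.53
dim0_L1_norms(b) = [1.0, 0.57, 1.08]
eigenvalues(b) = [0.98, 0.16, 0.39]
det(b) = 0.06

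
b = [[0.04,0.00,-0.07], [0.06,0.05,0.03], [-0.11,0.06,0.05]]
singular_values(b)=[0.15, 0.08, 0.05]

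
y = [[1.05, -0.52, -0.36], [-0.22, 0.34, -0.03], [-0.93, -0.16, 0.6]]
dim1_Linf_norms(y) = [1.05, 0.34, 0.93]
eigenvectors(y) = [[-0.7, 0.46, 0.18],  [0.11, 0.37, -0.43],  [0.70, 0.81, 0.89]]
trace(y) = 1.99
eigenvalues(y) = [1.5, -0.0, 0.49]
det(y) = -0.00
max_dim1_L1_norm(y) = 1.93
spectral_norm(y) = 1.60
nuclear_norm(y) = 2.20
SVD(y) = [[-0.74, 0.49, 0.45], [0.16, -0.52, 0.84], [0.65, 0.69, 0.31]] @ diag([1.598436161922525, 0.60241312667647, 0.0005109464428064606]) @ [[-0.89, 0.21, 0.41], [-0.02, -0.91, 0.42], [-0.46, -0.37, -0.81]]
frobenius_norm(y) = 1.71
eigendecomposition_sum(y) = [[1.03, -0.41, -0.40], [-0.17, 0.07, 0.07], [-1.04, 0.41, 0.4]] + [[-0.00, -0.0, -0.0],[-0.00, -0.0, -0.00],[-0.0, -0.00, -0.00]] + [[0.02, -0.11, 0.04], [-0.05, 0.27, -0.1], [0.11, -0.57, 0.2]]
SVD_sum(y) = [[1.06, -0.25, -0.49], [-0.23, 0.05, 0.10], [-0.92, 0.22, 0.42]] + [[-0.01, -0.27, 0.13],[0.01, 0.29, -0.13],[-0.01, -0.38, 0.18]] + [[-0.00, -0.0, -0.00], [-0.00, -0.00, -0.00], [-0.0, -0.0, -0.0]]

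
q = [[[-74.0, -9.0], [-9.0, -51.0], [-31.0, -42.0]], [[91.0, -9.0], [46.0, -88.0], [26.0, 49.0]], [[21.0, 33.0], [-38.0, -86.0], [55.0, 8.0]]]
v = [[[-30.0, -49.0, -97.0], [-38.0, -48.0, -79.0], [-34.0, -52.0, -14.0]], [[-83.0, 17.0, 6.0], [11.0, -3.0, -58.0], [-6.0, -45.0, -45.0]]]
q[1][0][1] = -9.0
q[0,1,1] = -51.0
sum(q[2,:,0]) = 38.0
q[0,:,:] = [[-74.0, -9.0], [-9.0, -51.0], [-31.0, -42.0]]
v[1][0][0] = -83.0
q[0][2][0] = -31.0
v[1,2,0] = -6.0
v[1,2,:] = [-6.0, -45.0, -45.0]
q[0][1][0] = -9.0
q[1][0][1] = -9.0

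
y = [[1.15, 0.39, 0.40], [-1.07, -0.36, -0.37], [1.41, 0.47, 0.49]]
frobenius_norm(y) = 2.34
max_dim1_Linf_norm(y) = 1.41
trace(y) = 1.28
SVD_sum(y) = [[1.15, 0.39, 0.40], [-1.07, -0.36, -0.37], [1.41, 0.47, 0.49]] + [[-0.00, 0.0, -0.0],[0.0, -0.0, 0.00],[0.0, -0.00, 0.0]] + [[-0.00, 0.0, 0.00],[-0.00, 0.0, 0.0],[-0.00, 0.00, 0.00]]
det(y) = 0.00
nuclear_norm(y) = 2.35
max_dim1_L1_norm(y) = 2.37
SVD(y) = [[-0.55,  -0.71,  0.45],[0.51,  0.15,  0.85],[-0.67,  0.69,  0.27]] @ diag([2.344157119891866, 0.004974138689419129, 0.0016294798462485017]) @ [[-0.90, -0.3, -0.31], [0.28, -0.95, 0.10], [-0.33, 0.01, 0.94]]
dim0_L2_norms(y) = [2.11, 0.71, 0.73]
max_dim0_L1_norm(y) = 3.63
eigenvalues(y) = [(1.28+0j), 0j, -0j]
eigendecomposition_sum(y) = [[(1.15-0j), 0.39-0.00j, 0.40+0.00j], [(-1.07+0j), (-0.36+0j), (-0.37+0j)], [(1.41-0j), 0.48-0.00j, 0.49+0.00j]] + [[0.00+0.00j,0.00-0.00j,-0j], [(-0+0j),0.00+0.00j,0.00+0.00j], [-0.00-0.00j,-0.00-0.00j,(-0+0j)]] + [[0.00-0.00j, 0.00+0.00j, 0j], [-0.00-0.00j, 0.00-0.00j, 0.00-0.00j], [-0.00+0.00j, -0.00+0.00j, -0.00-0.00j]]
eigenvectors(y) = [[(-0.54+0j), (-0.23+0.17j), (-0.23-0.17j)], [0.51+0.00j, -0.16-0.50j, -0.16+0.50j], [-0.67+0.00j, 0.80+0.00j, 0.80-0.00j]]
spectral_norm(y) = 2.34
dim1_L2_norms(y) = [1.28, 1.19, 1.56]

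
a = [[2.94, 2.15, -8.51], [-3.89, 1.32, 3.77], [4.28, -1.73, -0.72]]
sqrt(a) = [[2.31, 0.14, -2.35], [-1.17, 1.32, 0.38], [0.95, -0.7, 1.33]]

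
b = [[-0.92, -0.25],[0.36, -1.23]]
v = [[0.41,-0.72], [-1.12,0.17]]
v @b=[[-0.64,0.78], [1.09,0.07]]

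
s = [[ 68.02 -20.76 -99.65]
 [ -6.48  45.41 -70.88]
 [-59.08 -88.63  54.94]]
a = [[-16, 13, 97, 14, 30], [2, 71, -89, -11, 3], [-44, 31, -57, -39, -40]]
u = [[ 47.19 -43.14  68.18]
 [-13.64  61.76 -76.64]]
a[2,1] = 31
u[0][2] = 68.18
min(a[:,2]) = -89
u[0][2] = 68.18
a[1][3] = -11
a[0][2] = 97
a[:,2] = [97, -89, -57]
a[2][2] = -57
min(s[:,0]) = -59.08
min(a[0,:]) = -16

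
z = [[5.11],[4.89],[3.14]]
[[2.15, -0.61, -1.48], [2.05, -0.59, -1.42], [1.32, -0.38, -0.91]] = z@ [[0.42, -0.12, -0.29]]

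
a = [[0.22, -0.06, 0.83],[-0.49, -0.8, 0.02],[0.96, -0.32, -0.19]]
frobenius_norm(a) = 1.64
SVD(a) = [[-0.17, -0.40, -0.9], [0.55, -0.8, 0.25], [-0.82, -0.45, 0.35]] @ diag([1.1050369254214831, 0.8580871897616847, 0.8509287680070118]) @ [[-0.99, -0.15, 0.02], [-0.15, 0.94, -0.30], [0.03, -0.30, -0.95]]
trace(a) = -0.77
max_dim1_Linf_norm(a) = 0.96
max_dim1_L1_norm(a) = 1.47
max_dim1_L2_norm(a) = 1.03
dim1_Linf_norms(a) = [0.83, 0.8, 0.96]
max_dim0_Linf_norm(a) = 0.96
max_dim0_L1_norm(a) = 1.67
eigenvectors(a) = [[0.73+0.00j,-0.12+0.36j,(-0.12-0.36j)], [-0.19+0.00j,(-0.77+0j),(-0.77-0j)], [0.65+0.00j,(-0.01-0.51j),-0.01+0.51j]]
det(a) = 0.81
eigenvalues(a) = [(0.98+0j), (-0.87+0.25j), (-0.87-0.25j)]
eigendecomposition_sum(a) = [[(0.58-0j), -0.09+0.00j, (0.41+0j)],  [(-0.15+0j), 0.02+0.00j, -0.11-0.00j],  [0.52-0.00j, -0.08+0.00j, 0.37+0.00j]] + [[-0.18+0.03j,0.02+0.22j,(0.21+0.03j)], [(-0.17-0.33j),-0.41+0.17j,(0.06+0.42j)], [0.22-0.12j,-0.12-0.27j,-0.28+0.05j]] + [[-0.18-0.03j, 0.02-0.22j, (0.21-0.03j)], [(-0.17+0.33j), (-0.41-0.17j), (0.06-0.42j)], [0.22+0.12j, -0.12+0.27j, (-0.28-0.05j)]]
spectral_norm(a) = 1.11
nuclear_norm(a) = 2.81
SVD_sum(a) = [[0.19, 0.03, -0.00], [-0.60, -0.09, 0.01], [0.89, 0.14, -0.02]] + [[0.05, -0.32, 0.1], [0.10, -0.65, 0.21], [0.06, -0.36, 0.12]] + [[-0.02, 0.23, 0.73],[0.01, -0.06, -0.20],[0.01, -0.09, -0.29]]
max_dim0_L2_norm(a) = 1.1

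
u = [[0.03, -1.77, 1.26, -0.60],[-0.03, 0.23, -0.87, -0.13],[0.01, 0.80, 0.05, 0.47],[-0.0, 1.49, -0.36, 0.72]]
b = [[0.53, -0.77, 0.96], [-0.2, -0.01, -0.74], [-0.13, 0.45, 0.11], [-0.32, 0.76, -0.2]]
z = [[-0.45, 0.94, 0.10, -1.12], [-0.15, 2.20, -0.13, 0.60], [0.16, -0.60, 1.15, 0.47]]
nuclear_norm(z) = 5.00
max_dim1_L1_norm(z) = 3.08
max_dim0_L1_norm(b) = 2.01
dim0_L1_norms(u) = [0.07, 4.29, 2.54, 1.92]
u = b @ z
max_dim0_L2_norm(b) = 1.23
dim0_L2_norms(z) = [0.5, 2.47, 1.16, 1.35]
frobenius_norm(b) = 1.83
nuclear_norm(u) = 3.97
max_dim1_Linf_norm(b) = 0.96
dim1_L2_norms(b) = [1.34, 0.77, 0.48, 0.85]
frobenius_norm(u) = 3.10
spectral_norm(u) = 2.93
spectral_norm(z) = 2.52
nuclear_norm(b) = 2.44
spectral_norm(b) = 1.65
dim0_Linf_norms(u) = [0.03, 1.77, 1.26, 0.72]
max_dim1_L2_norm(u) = 2.25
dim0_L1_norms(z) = [0.76, 3.74, 1.38, 2.19]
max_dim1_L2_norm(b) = 1.34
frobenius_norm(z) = 3.09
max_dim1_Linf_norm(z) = 2.2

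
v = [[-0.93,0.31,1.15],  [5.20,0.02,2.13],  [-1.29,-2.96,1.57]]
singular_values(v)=[5.69, 3.54, 1.34]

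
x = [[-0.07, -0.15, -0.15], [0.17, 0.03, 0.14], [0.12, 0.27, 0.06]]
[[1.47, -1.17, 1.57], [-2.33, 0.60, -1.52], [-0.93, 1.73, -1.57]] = x @ [[-7.43, 1.13, -3.58],[1.61, 5.52, -2.91],[-7.93, 1.76, -5.89]]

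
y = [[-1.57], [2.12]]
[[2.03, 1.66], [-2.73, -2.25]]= y @ [[-1.29, -1.06]]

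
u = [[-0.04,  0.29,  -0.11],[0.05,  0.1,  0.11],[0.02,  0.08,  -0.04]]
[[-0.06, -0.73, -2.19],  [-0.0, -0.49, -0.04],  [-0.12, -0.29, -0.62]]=u @ [[-2.83, -2.81, 0.77], [-0.07, -3.06, -5.74], [1.35, -0.37, 4.51]]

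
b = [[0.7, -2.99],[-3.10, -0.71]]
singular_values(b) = [3.18, 3.07]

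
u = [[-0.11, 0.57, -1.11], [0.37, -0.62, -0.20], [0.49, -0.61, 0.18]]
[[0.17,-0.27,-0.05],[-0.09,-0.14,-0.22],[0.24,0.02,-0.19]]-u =[[0.28, -0.84, 1.06], [-0.46, 0.48, -0.02], [-0.25, 0.63, -0.37]]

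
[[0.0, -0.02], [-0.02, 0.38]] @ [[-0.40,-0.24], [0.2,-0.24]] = [[-0.00, 0.0], [0.08, -0.09]]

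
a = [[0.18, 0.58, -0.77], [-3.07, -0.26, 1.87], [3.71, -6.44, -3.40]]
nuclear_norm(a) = 12.08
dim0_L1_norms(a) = [6.96, 7.28, 6.04]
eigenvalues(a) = [(-1.1+0j), (-1.19+3.59j), (-1.19-3.59j)]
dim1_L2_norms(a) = [0.98, 3.6, 8.17]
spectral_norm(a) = 8.44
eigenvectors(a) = [[(-0.52+0j), -0.03-0.22j, (-0.03+0.22j)], [0.01+0.00j, 0.28+0.35j, 0.28-0.35j], [-0.85+0.00j, (-0.86+0j), (-0.86-0j)]]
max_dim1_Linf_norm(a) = 6.44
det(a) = -15.67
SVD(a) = [[-0.00,0.26,-0.97], [0.27,-0.93,-0.25], [-0.96,-0.26,-0.07]] @ diag([8.44000215008898, 3.02290499583658, 0.6141735036939203]) @ [[-0.52, 0.73, 0.45], [0.64, 0.68, -0.35], [0.56, -0.11, 0.82]]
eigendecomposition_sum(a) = [[(-0.86-0j), (-0.54-0j), -0.15+0.00j],[(0.01+0j), (0.01+0j), 0.00-0.00j],[-1.42-0.00j, -0.88-0.00j, -0.24+0.00j]] + [[0.52+0.60j, (0.56-0.79j), (-0.31-0.37j)], [-1.54-0.49j, -0.13+1.96j, 0.93+0.31j], [2.56-1.73j, (-2.78-2.53j), -1.58+1.03j]] + [[(0.52-0.6j), (0.56+0.79j), (-0.31+0.37j)],[-1.54+0.49j, -0.13-1.96j, 0.93-0.31j],[(2.56+1.73j), (-2.78+2.53j), -1.58-1.03j]]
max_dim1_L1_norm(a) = 13.55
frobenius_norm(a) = 8.99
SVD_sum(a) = [[0.01,-0.01,-0.01], [-1.17,1.63,1.00], [4.24,-5.92,-3.64]] + [[0.50, 0.53, -0.27],  [-1.82, -1.91, 0.99],  [-0.50, -0.53, 0.27]] + [[-0.33, 0.06, -0.49], [-0.09, 0.02, -0.13], [-0.02, 0.0, -0.03]]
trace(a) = -3.48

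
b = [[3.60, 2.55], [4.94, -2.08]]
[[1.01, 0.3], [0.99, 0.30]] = b @ [[0.23, 0.07],  [0.07, 0.02]]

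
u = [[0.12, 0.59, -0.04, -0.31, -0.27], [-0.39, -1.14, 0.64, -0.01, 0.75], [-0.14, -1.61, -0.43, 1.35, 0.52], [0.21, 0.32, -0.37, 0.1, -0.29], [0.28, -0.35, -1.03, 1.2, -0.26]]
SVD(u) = [[-0.25, -0.13, 0.12, 0.21, -0.93], [0.34, 0.67, 0.46, 0.48, -0.02], [0.81, -0.02, -0.1, -0.47, -0.33], [-0.07, -0.31, 0.87, -0.36, 0.10], [0.4, -0.67, 0.04, 0.62, 0.13]] @ diag([2.725643341501854, 1.886513144722139, 0.0729485493264933, 0.0038680429865482926, 0.00027769013626884666]) @ [[-0.07,  -0.73,  -0.19,  0.60,  0.24], [-0.28,  -0.36,  0.66,  -0.43,  0.42], [0.57,  -0.43,  -0.38,  -0.58,  0.00], [0.16,  0.38,  -0.25,  0.05,  0.88], [-0.75,  -0.05,  -0.57,  -0.32,  0.01]]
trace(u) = -1.61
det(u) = -0.00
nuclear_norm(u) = 4.69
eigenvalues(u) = [(-0.77+1.69j), (-0.77-1.69j), (-0.08+0j), 0j, 0j]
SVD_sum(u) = [[0.04,0.5,0.13,-0.41,-0.17], [-0.06,-0.67,-0.17,0.55,0.22], [-0.14,-1.62,-0.41,1.33,0.53], [0.01,0.14,0.04,-0.11,-0.05], [-0.07,-0.8,-0.2,0.66,0.26]] + [[0.07, 0.09, -0.16, 0.11, -0.11], [-0.35, -0.45, 0.83, -0.54, 0.53], [0.01, 0.01, -0.02, 0.01, -0.01], [0.16, 0.21, -0.38, 0.25, -0.24], [0.35, 0.45, -0.82, 0.54, -0.53]] + [[0.01, -0.0, -0.00, -0.01, 0.00], [0.02, -0.01, -0.01, -0.02, 0.0], [-0.00, 0.00, 0.00, 0.0, -0.00], [0.04, -0.03, -0.02, -0.04, 0.0], [0.0, -0.00, -0.0, -0.00, 0.00]] + [[0.00, 0.00, -0.0, 0.0, 0.00], [0.0, 0.00, -0.00, 0.0, 0.00], [-0.0, -0.00, 0.0, -0.00, -0.0], [-0.00, -0.0, 0.00, -0.0, -0.0], [0.00, 0.0, -0.0, 0.00, 0.00]] + [[0.0, 0.0, 0.00, 0.00, -0.0], [0.00, 0.00, 0.00, 0.0, -0.0], [0.0, 0.00, 0.0, 0.00, -0.00], [-0.0, -0.0, -0.0, -0.00, 0.00], [-0.0, -0.00, -0.00, -0.00, 0.0]]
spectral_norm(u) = 2.73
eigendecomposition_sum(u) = [[(0.06+0.08j),(0.29+0.03j),-0.02-0.22j,-0.16+0.21j,(-0.13-0.1j)], [-0.21-0.06j,-0.56+0.32j,0.32+0.38j,(0.02-0.57j),(0.37+0.01j)], [-0.08-0.29j,-0.80-0.44j,(-0.22+0.65j),(0.7-0.39j),0.26+0.45j], [(0.09-0.01j),0.17-0.22j,(-0.19-0.1j),(0.08+0.23j),(-0.15+0.06j)], [(0.13-0.21j),(-0.17-0.72j),-0.52+0.23j,(0.62+0.21j),-0.13+0.40j]] + [[0.06-0.08j, 0.29-0.03j, (-0.02+0.22j), -0.16-0.21j, (-0.13+0.1j)], [-0.21+0.06j, (-0.56-0.32j), 0.32-0.38j, 0.02+0.57j, 0.37-0.01j], [-0.08+0.29j, -0.80+0.44j, (-0.22-0.65j), 0.70+0.39j, (0.26-0.45j)], [0.09+0.01j, 0.17+0.22j, (-0.19+0.1j), 0.08-0.23j, (-0.15-0.06j)], [(0.13+0.21j), -0.17+0.72j, (-0.52-0.23j), 0.62-0.21j, -0.13-0.40j]] + [[(-0-0j), 0.00-0.00j, -0.00-0.00j, 0.01+0.00j, (-0+0j)], [0.02+0.00j, -0.02+0.00j, (0.01+0j), -0.06-0.00j, 0.01-0.00j], [0.02+0.00j, -0.02+0.00j, (0.01+0j), (-0.05-0j), 0.01-0.00j], [0.03+0.00j, (-0.02+0j), (0.01+0j), -0.07-0.00j, 0.01-0.00j], [(0.01+0j), (-0.01+0j), 0j, -0.03-0.00j, 0.00-0.00j]] + [[0.00+0.00j, 0j, 0j, -0.00-0.00j, -0.00+0.00j], [0j, 0.00+0.00j, 0.00+0.00j, -0.00-0.00j, -0.00+0.00j], [0.00+0.00j, 0j, 0j, (-0-0j), -0.00+0.00j], [0j, 0j, 0j, (-0-0j), (-0+0j)], [-0.00-0.00j, (-0-0j), (-0-0j), 0.00+0.00j, 0.00-0.00j]] + [[0.00-0.00j, 0.00-0.00j, (-0-0j), (-0+0j), 0j],[-0j, -0j, (-0-0j), (-0+0j), 0j],[-0.00+0.00j, (-0+0j), 0j, 0.00-0.00j, -0.00-0.00j],[-0j, -0j, (-0-0j), -0.00+0.00j, 0.00+0.00j],[0.00-0.00j, -0j, -0.00-0.00j, -0.00+0.00j, 0.00+0.00j]]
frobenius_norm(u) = 3.32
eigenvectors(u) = [[(0.19-0.08j), 0.19+0.08j, 0.07+0.00j, (-0.75+0j), 0.21+0.00j], [-0.24+0.40j, -0.24-0.40j, (-0.53+0j), (-0.04+0j), (0.37+0j)], [-0.65+0.00j, -0.65-0.00j, -0.47+0.00j, (-0.57+0j), (-0.23+0j)], [0.03-0.20j, (0.03+0.2j), -0.63+0.00j, (-0.32+0j), 0.05+0.00j], [(-0.35-0.39j), -0.35+0.39j, -0.31+0.00j, (0.03+0j), (0.87+0j)]]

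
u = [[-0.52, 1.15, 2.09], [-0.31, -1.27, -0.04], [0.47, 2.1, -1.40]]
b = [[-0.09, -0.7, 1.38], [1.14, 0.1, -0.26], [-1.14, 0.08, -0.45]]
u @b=[[-1.02, 0.65, -1.96], [-1.37, 0.09, -0.08], [3.95, -0.23, 0.73]]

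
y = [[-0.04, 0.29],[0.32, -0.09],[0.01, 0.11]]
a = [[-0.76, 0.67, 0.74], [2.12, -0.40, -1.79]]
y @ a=[[0.65, -0.14, -0.55], [-0.43, 0.25, 0.4], [0.23, -0.04, -0.19]]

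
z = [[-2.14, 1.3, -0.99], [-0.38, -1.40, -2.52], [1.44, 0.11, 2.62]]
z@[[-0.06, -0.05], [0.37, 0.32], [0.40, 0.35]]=[[0.21,  0.18], [-1.5,  -1.31], [1.00,  0.88]]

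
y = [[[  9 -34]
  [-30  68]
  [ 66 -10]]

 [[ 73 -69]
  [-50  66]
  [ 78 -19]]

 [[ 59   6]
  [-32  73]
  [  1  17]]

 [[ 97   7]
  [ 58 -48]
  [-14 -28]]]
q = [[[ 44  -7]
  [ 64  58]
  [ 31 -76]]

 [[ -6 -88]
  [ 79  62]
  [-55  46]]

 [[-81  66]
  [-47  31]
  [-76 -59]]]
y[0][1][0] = -30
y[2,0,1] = 6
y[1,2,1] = -19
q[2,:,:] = [[-81, 66], [-47, 31], [-76, -59]]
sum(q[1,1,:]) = 141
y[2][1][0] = -32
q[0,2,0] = 31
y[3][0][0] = 97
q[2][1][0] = -47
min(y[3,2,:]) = -28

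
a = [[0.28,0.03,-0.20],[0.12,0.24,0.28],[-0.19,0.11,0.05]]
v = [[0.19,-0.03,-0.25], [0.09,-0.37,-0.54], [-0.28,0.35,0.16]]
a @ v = [[0.11,-0.09,-0.12], [-0.03,0.01,-0.11], [-0.04,-0.02,-0.00]]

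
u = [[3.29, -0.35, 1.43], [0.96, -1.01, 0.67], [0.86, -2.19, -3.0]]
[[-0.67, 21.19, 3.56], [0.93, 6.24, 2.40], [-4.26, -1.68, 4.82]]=u @ [[-1.02,5.68,1.0], [-0.77,0.45,-1.55], [1.69,1.86,-0.19]]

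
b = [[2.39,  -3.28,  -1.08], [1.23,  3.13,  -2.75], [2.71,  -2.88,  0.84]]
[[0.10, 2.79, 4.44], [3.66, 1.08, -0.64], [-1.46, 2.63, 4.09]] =b@[[0.1, 0.86, 0.83],  [0.34, -0.16, -0.69],  [-0.9, -0.19, -0.18]]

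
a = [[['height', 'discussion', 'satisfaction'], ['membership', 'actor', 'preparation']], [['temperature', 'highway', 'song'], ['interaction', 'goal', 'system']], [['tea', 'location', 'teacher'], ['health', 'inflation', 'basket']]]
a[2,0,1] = 'location'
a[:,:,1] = [['discussion', 'actor'], ['highway', 'goal'], ['location', 'inflation']]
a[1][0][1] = 'highway'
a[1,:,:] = [['temperature', 'highway', 'song'], ['interaction', 'goal', 'system']]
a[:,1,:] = [['membership', 'actor', 'preparation'], ['interaction', 'goal', 'system'], ['health', 'inflation', 'basket']]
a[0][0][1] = 'discussion'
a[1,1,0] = 'interaction'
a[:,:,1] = [['discussion', 'actor'], ['highway', 'goal'], ['location', 'inflation']]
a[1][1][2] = 'system'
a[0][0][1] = 'discussion'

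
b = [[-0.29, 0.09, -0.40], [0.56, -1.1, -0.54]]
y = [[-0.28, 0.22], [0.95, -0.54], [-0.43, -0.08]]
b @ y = [[0.34, -0.08], [-0.97, 0.76]]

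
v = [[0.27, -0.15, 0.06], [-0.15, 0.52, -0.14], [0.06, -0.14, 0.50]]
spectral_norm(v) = 0.70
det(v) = 0.05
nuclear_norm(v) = 1.29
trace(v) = 1.29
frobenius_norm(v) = 0.83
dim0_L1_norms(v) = [0.48, 0.81, 0.7]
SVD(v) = [[0.33, -0.27, -0.9],[-0.73, 0.53, -0.43],[0.6, 0.8, -0.02]] @ diag([0.7039261772016263, 0.3864357180445476, 0.19963810475382615]) @ [[0.33,  -0.73,  0.60], [-0.27,  0.53,  0.80], [-0.90,  -0.43,  -0.02]]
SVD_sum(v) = [[0.08, -0.17, 0.14], [-0.17, 0.37, -0.31], [0.14, -0.31, 0.25]] + [[0.03, -0.06, -0.08], [-0.06, 0.11, 0.16], [-0.08, 0.16, 0.25]] + [[0.16,  0.08,  0.0], [0.08,  0.04,  0.00], [0.00,  0.00,  0.00]]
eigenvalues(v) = [0.7, 0.2, 0.39]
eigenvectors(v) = [[-0.33, 0.90, -0.27], [0.73, 0.43, 0.53], [-0.6, 0.02, 0.80]]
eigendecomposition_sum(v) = [[0.08, -0.17, 0.14], [-0.17, 0.37, -0.31], [0.14, -0.31, 0.25]] + [[0.16,0.08,0.00], [0.08,0.04,0.0], [0.0,0.0,0.00]] + [[0.03, -0.06, -0.08], [-0.06, 0.11, 0.16], [-0.08, 0.16, 0.25]]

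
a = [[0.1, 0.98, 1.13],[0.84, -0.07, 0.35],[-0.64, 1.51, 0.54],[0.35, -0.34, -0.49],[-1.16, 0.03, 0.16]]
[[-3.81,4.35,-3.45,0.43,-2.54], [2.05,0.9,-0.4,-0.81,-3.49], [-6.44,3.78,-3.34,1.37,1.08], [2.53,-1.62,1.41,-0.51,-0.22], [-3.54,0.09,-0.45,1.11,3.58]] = a @ [[2.80, 0.28, 0.11, -0.94, -3.35], [-2.59, 1.82, -1.55, 0.50, -0.01], [-1.37, 2.25, -1.72, 0.03, -1.94]]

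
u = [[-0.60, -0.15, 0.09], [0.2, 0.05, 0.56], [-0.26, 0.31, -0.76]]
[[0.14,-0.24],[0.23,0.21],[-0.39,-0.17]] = u @ [[-0.11, 0.35], [-0.20, 0.3], [0.47, 0.22]]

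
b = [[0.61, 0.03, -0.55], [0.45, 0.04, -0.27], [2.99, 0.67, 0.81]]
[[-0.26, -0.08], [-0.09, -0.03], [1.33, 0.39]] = b @ [[0.31, 0.09], [-0.36, -0.11], [0.79, 0.24]]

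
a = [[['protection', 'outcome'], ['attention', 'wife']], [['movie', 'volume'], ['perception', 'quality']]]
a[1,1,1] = 'quality'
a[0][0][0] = 'protection'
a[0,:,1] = ['outcome', 'wife']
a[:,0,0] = ['protection', 'movie']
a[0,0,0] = 'protection'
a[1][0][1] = 'volume'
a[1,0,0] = 'movie'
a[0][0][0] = 'protection'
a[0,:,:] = [['protection', 'outcome'], ['attention', 'wife']]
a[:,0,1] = ['outcome', 'volume']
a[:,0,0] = ['protection', 'movie']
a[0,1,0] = 'attention'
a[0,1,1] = 'wife'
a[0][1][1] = 'wife'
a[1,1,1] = 'quality'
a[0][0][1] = 'outcome'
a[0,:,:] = [['protection', 'outcome'], ['attention', 'wife']]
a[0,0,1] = 'outcome'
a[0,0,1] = 'outcome'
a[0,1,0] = 'attention'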